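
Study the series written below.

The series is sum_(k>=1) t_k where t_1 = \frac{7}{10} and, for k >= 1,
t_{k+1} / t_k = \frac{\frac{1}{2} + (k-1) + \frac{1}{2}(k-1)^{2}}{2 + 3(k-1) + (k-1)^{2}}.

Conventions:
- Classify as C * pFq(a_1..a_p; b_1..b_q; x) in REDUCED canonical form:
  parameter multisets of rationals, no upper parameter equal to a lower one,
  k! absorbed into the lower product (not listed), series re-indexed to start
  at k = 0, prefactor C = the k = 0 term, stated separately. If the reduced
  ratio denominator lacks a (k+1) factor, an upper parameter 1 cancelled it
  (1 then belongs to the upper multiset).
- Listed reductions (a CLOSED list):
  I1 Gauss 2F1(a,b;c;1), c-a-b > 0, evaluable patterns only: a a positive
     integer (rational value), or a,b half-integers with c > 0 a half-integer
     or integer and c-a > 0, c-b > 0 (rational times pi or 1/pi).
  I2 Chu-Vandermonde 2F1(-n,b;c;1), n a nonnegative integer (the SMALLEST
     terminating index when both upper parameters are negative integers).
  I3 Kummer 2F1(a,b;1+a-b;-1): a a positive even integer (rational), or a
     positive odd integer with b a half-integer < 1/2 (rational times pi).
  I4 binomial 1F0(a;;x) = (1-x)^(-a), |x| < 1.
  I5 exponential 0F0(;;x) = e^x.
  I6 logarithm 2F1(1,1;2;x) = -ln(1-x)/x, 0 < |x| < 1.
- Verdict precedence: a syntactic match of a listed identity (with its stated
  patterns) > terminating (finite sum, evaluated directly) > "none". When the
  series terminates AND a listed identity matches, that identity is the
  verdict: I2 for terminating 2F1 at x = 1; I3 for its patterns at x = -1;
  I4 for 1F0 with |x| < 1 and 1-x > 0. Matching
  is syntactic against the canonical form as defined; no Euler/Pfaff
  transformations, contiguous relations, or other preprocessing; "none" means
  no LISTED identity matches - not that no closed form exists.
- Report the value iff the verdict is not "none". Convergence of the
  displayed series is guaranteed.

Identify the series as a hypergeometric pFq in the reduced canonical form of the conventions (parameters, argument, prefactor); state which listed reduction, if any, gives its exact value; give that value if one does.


Classification (C = \frac{7}{10}): 2F1 with upper {1, 1}, lower {2}, argument x = \frac{1}{2}. Verdict: the I6 logarithm reduction fires (the logarithm: parameters (1,1;2), x = \frac{1}{2}). Sum: \left(-\frac{7}{5}\right) \cdot \ln\left(\frac{1}{2}\right).

The tell: with t_0 = \frac{7}{10}, roots of the ratio polynomials (C = 7/10) are the negated parameters.
Term ratio: r(k) = \frac{1}{2} * (k+1) (k+1) / [(k+2) (k+1)] - rational in k. x = \frac{1}{2}; t_0 = \frac{7}{10}; negate the roots.


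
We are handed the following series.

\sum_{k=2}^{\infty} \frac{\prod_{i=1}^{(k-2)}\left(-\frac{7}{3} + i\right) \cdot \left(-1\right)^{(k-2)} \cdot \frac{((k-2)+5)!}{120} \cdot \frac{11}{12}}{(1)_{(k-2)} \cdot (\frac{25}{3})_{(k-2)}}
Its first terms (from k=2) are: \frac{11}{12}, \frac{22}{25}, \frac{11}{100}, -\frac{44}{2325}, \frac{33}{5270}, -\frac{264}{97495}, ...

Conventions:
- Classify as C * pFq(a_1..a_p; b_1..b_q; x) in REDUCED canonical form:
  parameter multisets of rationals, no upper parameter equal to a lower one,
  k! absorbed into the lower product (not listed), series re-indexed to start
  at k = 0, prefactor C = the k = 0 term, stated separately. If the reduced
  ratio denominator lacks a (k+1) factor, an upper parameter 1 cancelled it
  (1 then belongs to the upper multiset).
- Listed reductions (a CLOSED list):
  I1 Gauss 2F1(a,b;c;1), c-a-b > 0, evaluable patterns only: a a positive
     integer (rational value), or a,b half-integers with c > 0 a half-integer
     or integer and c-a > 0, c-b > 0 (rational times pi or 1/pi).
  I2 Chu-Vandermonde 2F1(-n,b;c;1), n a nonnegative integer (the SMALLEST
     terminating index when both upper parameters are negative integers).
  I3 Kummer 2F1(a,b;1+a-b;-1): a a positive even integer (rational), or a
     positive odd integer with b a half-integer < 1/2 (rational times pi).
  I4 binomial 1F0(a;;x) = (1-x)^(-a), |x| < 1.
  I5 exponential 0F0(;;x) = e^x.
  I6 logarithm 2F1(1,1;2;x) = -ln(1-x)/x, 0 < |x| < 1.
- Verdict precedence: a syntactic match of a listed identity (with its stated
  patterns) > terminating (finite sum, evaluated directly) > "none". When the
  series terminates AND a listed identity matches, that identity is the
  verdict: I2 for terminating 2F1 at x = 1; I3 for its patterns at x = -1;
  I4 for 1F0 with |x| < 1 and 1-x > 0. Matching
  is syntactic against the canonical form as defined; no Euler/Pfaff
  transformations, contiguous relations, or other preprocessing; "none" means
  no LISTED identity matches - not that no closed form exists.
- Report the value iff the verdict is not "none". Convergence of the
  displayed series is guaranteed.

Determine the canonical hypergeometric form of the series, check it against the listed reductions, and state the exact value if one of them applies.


Prefactor \frac{11}{12}, argument -1: 2F1 with upper {-\frac{4}{3}, 6} over lower {\frac{25}{3}}. Verdict at x = -1: the Kummer evaluation I3 matches (x = -1; c = \frac{25}{3} equals 1+a-b for upper {-\frac{4}{3}, 6}: listed pattern). Its exact value is \frac{2299}{1215}.

Structural cue: x = -1 and the factorial ratio (prefactor 11/12) (k+a-1)!/(a-1)! is a rising factorial (a)_k.
Adjacent-term ratio: r(k) = -1 * (k-\frac{4}{3}) (k+6) / [(k+\frac{25}{3}) (k+1)] - rational in k. x = -1; t_0 = \frac{11}{12}; negate the roots.


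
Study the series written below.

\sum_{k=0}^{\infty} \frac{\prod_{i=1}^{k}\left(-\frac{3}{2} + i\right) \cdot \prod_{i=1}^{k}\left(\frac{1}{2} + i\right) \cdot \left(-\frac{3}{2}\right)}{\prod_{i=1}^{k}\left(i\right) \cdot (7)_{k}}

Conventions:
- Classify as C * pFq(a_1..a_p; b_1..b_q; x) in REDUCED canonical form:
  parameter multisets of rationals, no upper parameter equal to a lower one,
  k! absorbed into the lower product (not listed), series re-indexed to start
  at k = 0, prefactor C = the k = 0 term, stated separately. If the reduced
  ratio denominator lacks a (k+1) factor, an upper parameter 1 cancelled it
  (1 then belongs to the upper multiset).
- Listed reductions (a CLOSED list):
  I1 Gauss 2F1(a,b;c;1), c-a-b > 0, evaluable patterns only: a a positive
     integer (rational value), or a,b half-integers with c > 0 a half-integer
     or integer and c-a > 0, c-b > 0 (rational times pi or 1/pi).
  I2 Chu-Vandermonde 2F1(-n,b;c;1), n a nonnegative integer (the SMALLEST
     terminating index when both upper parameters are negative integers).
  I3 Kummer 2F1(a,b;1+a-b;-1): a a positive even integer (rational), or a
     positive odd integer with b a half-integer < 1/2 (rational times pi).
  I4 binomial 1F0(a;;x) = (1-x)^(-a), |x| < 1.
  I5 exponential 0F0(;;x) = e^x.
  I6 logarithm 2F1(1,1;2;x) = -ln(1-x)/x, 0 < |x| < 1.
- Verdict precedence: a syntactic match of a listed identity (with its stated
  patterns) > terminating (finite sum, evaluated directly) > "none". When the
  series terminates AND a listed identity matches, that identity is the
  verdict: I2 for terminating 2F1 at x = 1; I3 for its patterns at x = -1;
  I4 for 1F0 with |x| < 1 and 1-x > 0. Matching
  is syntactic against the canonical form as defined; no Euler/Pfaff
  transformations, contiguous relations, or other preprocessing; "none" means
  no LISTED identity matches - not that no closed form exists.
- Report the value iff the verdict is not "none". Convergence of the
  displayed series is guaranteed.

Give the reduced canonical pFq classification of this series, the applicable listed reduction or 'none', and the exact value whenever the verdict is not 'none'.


At argument 1: a 2F1 with upper {-\frac{1}{2}, \frac{3}{2}}, lower {7}, scaled by C = -\frac{3}{2}. Verdict at x = 1: the half-integer Gauss pattern (I1) matches (x = 1; upper {-\frac{1}{2}, \frac{3}{2}} half-integers, c = 7 in the evaluable pattern). Its exact value is \left(-\frac{262144}{63063}\right) / \pi.

Key step: x = 1 and the running product (C = -3/2) telescopes to a rising factorial.
Adjacent-term ratio: r(k) = 1 * (k-\frac{1}{2}) (k+\frac{3}{2}) / [(k+7) (k+1)] - rational; roots negated = parameters, x = 1, C = -\frac{3}{2}.


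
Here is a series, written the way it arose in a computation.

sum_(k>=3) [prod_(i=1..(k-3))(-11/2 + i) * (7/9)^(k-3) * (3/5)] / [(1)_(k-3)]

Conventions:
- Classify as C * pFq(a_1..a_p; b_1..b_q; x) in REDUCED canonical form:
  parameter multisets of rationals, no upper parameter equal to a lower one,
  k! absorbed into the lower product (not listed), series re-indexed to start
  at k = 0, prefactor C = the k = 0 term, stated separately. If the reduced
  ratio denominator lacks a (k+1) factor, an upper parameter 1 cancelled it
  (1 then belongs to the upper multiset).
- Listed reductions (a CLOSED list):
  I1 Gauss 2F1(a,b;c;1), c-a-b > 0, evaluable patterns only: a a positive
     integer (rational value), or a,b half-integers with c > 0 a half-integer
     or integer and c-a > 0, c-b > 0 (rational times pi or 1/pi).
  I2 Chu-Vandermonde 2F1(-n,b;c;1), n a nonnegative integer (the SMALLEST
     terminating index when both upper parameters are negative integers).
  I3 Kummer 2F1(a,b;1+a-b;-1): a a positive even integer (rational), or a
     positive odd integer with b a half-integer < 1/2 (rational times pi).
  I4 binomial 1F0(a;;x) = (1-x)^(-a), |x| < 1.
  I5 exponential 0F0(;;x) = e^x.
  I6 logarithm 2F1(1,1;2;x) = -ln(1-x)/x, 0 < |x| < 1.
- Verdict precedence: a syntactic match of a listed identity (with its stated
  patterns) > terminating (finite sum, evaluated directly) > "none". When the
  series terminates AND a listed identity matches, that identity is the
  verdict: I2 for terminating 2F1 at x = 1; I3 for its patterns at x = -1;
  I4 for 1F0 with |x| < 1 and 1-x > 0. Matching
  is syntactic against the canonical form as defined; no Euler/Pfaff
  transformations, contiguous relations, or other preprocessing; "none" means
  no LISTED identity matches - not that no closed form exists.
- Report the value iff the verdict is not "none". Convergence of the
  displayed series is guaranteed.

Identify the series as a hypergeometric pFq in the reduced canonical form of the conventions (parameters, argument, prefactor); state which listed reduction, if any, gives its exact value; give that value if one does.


Canonical form: C = 3/5 times 1F0 with upper {-9/2}, lower {-}, x = 7/9. Verdict at x = 7/9: the I4 binomial reduction matches (the 1F0 binomial series: exponent 9/2, x = 7/9). Exact value: (3/5) * (2/9)^(9/2).

The tell: from the first term 3/5: the running product (C = 3/5) telescopes to a rising factorial.
Consecutive-term ratio: r(k) = (7/9) * (k-9/2) / [(k+1)] ; factor over Q: parameters, x = (7/9), and C = 3/5.


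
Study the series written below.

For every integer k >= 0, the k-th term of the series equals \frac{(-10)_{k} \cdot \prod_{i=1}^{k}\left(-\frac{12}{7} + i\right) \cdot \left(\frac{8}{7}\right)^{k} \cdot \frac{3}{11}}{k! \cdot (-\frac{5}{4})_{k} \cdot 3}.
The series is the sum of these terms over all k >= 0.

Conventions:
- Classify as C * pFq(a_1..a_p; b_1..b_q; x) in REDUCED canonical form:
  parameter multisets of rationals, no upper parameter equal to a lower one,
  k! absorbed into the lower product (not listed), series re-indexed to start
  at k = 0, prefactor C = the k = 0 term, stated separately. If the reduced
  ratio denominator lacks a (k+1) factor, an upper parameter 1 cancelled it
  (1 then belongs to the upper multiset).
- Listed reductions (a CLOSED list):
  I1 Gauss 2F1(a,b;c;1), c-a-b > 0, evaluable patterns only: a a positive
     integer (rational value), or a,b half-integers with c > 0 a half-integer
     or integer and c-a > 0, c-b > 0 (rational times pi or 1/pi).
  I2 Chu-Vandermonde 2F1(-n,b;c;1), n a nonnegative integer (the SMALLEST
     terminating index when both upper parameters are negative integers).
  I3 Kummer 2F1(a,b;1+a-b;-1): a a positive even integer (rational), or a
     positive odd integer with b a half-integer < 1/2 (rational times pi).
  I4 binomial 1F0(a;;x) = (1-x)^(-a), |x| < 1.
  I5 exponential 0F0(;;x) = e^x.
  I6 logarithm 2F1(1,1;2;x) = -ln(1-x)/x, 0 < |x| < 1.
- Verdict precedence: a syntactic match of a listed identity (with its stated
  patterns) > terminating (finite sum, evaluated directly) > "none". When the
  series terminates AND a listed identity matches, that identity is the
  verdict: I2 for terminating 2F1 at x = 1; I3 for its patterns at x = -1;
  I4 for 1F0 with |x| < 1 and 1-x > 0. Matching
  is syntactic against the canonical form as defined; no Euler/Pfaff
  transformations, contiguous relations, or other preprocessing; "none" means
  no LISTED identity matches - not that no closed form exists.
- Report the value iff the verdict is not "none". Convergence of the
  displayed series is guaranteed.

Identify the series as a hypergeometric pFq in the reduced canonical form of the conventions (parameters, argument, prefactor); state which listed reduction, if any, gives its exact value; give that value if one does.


With C = \frac{1}{11}: the canonical form is 2F1(-10, -\frac{5}{7}; -\frac{5}{4}; \frac{8}{7}). Verdict: terminating - the sum ends at index 10 because -10 is a negative integer; exact evaluation follows. Exact value: -\frac{62201728115951056852133}{119421015562054703684649}.

Key step: x = \frac{8}{7} and the running product (prefactor 1/11) telescopes to a rising factorial.
Term ratio: r(k) = \frac{8}{7} * (k-10) (k-\frac{5}{7}) / [(k-\frac{5}{4}) (k+1)] ; factor over Q: parameters, x = \frac{8}{7}, and C = \frac{1}{11}.


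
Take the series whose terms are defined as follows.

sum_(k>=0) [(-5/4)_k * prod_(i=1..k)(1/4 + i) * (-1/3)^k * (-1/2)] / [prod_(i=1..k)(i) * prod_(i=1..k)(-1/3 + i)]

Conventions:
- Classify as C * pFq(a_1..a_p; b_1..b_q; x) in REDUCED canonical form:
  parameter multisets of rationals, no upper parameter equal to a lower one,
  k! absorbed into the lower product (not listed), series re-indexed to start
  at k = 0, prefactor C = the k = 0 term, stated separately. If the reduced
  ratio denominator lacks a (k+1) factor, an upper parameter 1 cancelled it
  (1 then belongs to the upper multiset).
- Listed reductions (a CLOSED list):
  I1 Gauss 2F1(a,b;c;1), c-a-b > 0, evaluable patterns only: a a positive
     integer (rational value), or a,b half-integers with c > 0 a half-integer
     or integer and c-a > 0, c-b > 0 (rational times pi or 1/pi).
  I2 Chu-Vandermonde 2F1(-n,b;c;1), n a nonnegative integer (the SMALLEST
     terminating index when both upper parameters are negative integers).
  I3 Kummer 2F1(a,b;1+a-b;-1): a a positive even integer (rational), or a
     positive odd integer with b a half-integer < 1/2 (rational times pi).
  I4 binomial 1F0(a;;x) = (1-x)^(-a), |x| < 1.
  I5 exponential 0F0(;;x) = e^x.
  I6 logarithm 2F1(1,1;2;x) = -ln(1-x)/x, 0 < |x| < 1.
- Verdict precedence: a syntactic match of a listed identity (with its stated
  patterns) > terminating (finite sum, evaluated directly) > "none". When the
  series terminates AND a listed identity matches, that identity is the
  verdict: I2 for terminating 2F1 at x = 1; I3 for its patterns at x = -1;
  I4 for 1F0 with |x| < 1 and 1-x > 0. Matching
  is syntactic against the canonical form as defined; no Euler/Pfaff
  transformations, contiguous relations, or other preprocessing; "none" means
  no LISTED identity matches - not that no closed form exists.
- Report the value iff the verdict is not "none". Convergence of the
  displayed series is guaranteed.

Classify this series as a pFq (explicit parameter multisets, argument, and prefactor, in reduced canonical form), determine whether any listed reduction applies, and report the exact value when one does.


At argument -1/3: a 2F1 with upper {-5/4, 5/4}, lower {2/3}, scaled by C = -1/2. Verdict: none. No listed pattern accepts 2F1(-5/4, 5/4; 2/3; -1/3).

Key observation: t_0 = -1/2 here, and the lower running product (C = -1/2, x = -1/3) is a rising factorial.
Consecutive-term ratio: r(k) = (-1/3) * (k-5/4) (k+5/4) / [(k+2/3) (k+1)] ; factor over Q: parameters, x = (-1/3), and C = -1/2.


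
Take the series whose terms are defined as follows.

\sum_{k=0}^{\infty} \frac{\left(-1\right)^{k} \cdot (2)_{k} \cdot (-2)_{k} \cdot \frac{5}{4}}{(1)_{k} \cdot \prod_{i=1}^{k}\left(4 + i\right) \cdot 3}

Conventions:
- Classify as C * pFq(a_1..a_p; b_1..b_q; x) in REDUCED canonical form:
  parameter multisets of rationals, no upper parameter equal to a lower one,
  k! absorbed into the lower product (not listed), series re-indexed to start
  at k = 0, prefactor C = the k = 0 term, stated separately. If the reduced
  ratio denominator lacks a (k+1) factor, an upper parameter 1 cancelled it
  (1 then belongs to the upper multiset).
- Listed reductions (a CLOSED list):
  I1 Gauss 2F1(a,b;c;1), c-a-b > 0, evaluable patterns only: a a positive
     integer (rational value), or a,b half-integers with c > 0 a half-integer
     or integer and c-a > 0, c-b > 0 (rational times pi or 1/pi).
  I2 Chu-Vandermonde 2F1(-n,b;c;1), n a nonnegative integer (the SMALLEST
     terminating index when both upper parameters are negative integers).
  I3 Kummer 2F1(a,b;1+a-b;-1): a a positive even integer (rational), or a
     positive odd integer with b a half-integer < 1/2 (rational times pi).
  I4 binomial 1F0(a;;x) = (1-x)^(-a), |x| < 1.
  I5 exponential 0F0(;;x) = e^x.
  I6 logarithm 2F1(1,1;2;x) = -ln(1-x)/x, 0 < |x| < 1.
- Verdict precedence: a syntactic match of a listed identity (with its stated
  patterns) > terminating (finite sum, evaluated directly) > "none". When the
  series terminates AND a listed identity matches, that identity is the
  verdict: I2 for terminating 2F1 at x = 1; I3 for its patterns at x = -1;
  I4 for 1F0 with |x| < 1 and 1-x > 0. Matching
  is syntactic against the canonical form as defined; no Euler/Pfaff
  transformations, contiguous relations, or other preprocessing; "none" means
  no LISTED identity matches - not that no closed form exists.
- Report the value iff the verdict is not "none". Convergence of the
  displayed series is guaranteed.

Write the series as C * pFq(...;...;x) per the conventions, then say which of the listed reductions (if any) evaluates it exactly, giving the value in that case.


Prefactor \frac{5}{12}, argument -1: 2F1 with upper {-2, 2} over lower {5}. Verdict: Kummer's theorem (I3) matches (x = -1; c = 5 equals 1+a-b for upper {-2, 2}: listed pattern). Hence: \frac{5}{6}.

The tell: x = -1 and (1)_k (C = 5/12, x = -1) is k! itself.
Ratio: r(k) = -1 * (k-2) (k+2) / [(k+5) (k+1)] - rational; roots negated = parameters, x = -1, C = \frac{5}{12}.


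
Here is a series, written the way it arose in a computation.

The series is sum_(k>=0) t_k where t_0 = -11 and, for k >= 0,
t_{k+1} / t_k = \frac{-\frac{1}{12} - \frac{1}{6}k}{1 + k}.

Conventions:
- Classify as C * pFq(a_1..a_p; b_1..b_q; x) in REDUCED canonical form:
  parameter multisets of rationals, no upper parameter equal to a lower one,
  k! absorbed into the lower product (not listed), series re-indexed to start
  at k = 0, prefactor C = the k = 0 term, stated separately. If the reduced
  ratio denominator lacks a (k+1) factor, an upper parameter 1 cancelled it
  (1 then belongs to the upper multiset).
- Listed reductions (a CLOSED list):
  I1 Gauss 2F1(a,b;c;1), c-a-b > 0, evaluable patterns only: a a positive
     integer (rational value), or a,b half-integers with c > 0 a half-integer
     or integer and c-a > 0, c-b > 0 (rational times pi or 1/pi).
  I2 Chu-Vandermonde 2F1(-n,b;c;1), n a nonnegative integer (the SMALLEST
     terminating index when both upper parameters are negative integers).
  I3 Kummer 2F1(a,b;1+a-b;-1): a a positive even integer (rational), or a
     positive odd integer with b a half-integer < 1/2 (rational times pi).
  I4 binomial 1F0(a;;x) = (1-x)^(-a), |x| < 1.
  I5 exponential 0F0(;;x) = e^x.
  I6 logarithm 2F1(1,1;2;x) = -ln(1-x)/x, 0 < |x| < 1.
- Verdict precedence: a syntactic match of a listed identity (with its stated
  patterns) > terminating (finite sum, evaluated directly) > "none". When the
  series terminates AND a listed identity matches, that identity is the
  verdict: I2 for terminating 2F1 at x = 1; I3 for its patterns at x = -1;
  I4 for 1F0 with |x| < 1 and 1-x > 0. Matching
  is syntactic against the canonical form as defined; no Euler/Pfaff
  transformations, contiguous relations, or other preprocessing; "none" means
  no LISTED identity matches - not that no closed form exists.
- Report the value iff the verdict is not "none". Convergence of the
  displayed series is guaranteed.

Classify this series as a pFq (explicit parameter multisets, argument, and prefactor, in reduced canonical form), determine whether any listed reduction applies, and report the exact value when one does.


Key observation: from the first term -11: factor the ratio over Q (C = -11): negated roots = parameters.
Ratio: r(k) = -\frac{1}{6} * (k+\frac{1}{2}) / [(k+1)] - rational in k. x = -\frac{1}{6}; t_0 = -11; negate the roots.

This is -11 * 1F0(\frac{1}{2}; -; -\frac{1}{6}) in reduced canonical form. Verdict: the binomial series (I4) applies (the 1F0 binomial series: exponent -1/2, x = -\frac{1}{6}). Its exact value is \left(-11\right) \cdot \left(\frac{7}{6}\right)^{-\frac{1}{2}}.


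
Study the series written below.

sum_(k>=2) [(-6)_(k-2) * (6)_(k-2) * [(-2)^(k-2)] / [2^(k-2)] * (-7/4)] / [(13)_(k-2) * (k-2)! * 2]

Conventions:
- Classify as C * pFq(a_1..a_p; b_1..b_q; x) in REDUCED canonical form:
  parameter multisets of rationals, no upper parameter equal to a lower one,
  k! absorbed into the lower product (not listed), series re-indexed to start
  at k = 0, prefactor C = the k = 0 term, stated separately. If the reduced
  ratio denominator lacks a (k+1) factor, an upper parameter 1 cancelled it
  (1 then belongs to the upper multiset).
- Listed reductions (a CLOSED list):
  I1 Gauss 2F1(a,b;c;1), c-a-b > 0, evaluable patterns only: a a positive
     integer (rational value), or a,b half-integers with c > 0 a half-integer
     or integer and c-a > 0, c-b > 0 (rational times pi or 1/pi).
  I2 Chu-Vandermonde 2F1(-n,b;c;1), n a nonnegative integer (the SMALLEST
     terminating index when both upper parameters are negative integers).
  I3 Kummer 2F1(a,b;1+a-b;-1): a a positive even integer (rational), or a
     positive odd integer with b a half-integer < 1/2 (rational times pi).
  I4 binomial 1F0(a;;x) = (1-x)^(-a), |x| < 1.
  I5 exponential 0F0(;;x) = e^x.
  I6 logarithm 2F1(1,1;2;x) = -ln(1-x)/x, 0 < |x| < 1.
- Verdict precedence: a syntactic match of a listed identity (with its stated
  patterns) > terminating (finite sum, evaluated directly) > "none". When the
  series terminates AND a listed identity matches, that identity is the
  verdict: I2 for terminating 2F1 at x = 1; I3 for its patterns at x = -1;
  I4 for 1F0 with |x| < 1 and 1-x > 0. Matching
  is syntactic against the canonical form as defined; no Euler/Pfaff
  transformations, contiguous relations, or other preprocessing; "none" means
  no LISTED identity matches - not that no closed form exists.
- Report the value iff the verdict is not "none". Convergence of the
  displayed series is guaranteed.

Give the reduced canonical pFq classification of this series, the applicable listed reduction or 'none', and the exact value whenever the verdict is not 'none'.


Prefactor -7/8, argument -1: 2F1 with upper {-6, 6} over lower {13}. Verdict: this is Kummer's theorem (I3) (x = -1; c = 13 equals 1+a-b for upper {-6, 6}: listed pattern). Exact value: -77/8.

Key observation: x = (-1) and the two k-th powers (C = -7/8) combine into one argument.
Consecutive-term ratio: r(k) = (-1) * (k-6) (k+6) / [(k+13) (k+1)] - rational in k. x = (-1); t_0 = -7/8; negate the roots.


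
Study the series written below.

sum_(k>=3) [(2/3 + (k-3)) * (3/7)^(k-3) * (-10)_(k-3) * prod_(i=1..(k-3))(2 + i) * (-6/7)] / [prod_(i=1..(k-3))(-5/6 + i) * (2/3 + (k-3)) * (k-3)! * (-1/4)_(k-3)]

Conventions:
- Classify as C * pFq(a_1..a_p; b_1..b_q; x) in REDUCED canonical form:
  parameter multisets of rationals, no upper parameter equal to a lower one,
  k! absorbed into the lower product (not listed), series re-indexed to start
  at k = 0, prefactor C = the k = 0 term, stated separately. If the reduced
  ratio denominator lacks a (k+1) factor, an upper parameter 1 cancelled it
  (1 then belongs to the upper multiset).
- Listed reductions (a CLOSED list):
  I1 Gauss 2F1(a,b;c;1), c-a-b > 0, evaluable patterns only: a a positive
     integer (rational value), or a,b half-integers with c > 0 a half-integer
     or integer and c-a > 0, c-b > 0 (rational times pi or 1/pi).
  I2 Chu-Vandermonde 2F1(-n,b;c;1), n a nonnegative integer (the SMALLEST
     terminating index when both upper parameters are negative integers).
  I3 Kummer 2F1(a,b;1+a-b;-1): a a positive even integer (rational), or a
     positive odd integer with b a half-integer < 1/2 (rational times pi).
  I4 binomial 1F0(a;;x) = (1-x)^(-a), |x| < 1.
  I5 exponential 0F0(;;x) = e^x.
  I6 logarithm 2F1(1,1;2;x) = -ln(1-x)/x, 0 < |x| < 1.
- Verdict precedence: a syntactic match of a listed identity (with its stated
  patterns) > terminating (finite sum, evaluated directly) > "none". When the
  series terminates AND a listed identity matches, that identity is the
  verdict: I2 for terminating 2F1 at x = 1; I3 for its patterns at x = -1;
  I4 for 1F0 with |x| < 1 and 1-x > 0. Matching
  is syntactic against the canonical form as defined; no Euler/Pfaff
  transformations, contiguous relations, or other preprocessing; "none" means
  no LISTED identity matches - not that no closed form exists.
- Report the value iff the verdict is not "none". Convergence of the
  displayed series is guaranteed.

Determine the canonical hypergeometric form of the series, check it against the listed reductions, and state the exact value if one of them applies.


Reduced: x = 3/7, 2F2, upper = {-10, 3}, lower = {-1/4, 1/6}, C = -6/7. Verdict: terminating. With -10 upstairs the series is a 11-term polynomial sum; evaluated term by term. Value: -4731192034018543744495193442/1077321323430532588645362125.

First insight: x = (3/7) and striking the common factor k + 2/3 reduces the term (C = -6/7).
Ratio: r(k) = (3/7) * (k-10) (k+3) / [(k-1/4) (k+1/6) (k+1)] - rational; roots negated = parameters, x = (3/7), C = -6/7.


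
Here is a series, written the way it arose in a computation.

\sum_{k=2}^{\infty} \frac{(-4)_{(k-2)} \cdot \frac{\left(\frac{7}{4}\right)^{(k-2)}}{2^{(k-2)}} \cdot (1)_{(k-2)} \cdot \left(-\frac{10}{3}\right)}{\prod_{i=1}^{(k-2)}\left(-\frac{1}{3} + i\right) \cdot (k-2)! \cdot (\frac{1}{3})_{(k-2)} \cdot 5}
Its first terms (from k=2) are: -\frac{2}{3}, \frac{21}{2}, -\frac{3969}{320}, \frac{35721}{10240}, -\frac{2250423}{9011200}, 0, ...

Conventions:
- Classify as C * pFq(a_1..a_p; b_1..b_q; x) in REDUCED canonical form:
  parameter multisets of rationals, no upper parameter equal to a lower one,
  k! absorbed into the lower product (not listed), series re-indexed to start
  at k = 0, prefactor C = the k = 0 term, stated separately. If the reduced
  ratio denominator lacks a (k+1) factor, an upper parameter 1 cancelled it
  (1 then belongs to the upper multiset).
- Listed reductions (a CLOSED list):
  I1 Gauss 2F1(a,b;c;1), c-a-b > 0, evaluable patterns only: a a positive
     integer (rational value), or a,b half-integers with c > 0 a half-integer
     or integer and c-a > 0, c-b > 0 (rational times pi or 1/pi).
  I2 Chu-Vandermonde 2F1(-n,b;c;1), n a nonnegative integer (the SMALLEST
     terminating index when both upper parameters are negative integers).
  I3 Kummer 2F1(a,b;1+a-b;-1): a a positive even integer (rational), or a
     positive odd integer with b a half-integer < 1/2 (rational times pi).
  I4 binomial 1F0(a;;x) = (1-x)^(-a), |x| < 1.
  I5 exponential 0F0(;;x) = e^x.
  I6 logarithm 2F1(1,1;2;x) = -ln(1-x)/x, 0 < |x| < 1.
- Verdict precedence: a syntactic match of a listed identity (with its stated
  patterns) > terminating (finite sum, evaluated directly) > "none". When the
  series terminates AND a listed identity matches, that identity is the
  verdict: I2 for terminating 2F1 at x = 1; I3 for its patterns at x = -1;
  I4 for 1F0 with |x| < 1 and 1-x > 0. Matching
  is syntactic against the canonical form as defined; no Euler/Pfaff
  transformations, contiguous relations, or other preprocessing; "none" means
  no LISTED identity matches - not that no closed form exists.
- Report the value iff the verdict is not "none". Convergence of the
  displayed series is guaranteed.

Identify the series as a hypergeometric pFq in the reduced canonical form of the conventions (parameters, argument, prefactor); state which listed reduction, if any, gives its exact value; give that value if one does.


With C = -\frac{2}{3}: the canonical form is 2F2(-4, 1; \frac{1}{3}, \frac{2}{3}; \frac{7}{8}). Verdict: terminating - upper parameter -4 makes this a finite sum (last index 4), evaluated exactly. Value: \frac{18081451}{27033600}.

The tell: t_0 = -\frac{2}{3} here, and the constant factors (C = -2/3) combine into one prefactor.
Term ratio: r(k) = \frac{7}{8} * (k-4) (k+1) / [(k+\frac{1}{3}) (k+\frac{2}{3}) (k+1)] - rational in k, leading ratio \frac{7}{8}; with t_0 = -\frac{2}{3}, classification follows.


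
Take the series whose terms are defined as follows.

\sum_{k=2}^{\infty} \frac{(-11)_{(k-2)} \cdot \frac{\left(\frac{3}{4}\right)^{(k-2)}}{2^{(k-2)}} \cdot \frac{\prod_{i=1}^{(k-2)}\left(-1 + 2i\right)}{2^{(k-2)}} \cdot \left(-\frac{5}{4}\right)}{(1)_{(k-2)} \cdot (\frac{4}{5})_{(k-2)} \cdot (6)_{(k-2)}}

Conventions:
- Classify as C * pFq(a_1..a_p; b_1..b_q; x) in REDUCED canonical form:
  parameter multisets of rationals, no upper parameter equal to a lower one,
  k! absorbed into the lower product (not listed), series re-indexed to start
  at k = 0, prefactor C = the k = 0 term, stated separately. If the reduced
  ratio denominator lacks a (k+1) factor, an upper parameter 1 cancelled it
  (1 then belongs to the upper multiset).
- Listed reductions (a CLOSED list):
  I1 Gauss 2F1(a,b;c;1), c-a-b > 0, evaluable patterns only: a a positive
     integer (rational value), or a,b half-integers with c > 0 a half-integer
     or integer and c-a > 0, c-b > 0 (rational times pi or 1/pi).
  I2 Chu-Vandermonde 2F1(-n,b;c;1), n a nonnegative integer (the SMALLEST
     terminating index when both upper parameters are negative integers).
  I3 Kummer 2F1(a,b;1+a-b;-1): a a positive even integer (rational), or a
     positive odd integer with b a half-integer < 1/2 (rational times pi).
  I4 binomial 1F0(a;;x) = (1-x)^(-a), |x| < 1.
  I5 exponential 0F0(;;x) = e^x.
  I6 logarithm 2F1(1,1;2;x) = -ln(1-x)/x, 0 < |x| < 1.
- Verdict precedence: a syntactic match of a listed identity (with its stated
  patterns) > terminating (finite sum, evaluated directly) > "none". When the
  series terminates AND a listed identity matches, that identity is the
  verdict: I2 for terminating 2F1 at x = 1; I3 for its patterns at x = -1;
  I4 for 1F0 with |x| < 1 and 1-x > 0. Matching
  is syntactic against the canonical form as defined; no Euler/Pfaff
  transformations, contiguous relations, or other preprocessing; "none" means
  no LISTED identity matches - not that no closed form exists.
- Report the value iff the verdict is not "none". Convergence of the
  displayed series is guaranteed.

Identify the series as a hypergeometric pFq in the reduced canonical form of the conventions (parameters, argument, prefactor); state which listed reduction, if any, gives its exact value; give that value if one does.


The tell: with t_0 = -\frac{5}{4}, (1)_k (C = -5/4) is k! itself.
Adjacent-term ratio: r(k) = \frac{3}{8} * (k-11) (k+\frac{1}{2}) / [(k+\frac{4}{5}) (k+6) (k+1)] - rational in k. x = \frac{3}{8}; t_0 = -\frac{5}{4}; negate the roots.

Classification (C = -\frac{5}{4}): 2F2 with upper {-11, \frac{1}{2}}, lower {\frac{4}{5}, 6}, argument x = \frac{3}{8}. Verdict: terminating. With -11 upstairs the series is a 12-term polynomial sum; evaluated term by term. Exact value: -\frac{777250892642788617588038115595}{949223371837284830775540187136}.


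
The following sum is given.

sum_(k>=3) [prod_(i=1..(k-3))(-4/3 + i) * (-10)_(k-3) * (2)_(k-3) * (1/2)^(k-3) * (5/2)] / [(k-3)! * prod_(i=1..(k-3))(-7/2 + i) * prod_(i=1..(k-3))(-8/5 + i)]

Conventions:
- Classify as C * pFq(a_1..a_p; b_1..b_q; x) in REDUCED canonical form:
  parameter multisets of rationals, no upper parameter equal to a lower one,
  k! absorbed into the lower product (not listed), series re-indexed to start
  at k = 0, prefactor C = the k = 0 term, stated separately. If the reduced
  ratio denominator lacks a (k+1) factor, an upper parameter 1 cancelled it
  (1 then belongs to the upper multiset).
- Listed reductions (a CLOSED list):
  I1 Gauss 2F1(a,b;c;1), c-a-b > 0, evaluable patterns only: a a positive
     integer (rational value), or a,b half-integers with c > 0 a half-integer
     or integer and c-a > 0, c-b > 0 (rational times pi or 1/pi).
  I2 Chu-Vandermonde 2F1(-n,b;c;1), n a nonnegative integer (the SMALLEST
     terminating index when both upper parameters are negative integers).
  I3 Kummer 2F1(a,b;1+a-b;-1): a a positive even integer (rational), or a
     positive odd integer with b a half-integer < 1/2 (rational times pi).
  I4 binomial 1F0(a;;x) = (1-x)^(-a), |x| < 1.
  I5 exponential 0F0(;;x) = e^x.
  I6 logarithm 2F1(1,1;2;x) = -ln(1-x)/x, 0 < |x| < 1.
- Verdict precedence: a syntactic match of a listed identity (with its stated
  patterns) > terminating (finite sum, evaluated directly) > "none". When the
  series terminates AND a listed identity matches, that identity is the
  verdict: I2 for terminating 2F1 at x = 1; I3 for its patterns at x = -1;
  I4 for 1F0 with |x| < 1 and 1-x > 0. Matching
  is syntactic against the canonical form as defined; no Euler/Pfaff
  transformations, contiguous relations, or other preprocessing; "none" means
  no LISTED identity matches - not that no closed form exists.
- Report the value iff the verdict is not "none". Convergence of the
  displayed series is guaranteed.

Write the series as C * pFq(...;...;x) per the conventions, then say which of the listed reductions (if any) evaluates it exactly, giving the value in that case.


Canonical form: C = 5/2 times 3F2 with upper {-10, -1/3, 2}, lower {-5/2, -3/5}, x = 1/2. Verdict: terminating. (-10)_k vanishes past k = 10, leaving a 11-term sum, computed directly. Its exact value is -13549351468585/4169763676386.

Key observation: t_0 being 5/2, the lower running product (C = 5/2) is a rising factorial.
Ratio: r(k) = (1/2) * (k-10) (k-1/3) (k+2) / [(k-5/2) (k-3/5) (k+1)] - poly over poly, x = (1/2) from leading terms; C = 5/2 at k = 0.


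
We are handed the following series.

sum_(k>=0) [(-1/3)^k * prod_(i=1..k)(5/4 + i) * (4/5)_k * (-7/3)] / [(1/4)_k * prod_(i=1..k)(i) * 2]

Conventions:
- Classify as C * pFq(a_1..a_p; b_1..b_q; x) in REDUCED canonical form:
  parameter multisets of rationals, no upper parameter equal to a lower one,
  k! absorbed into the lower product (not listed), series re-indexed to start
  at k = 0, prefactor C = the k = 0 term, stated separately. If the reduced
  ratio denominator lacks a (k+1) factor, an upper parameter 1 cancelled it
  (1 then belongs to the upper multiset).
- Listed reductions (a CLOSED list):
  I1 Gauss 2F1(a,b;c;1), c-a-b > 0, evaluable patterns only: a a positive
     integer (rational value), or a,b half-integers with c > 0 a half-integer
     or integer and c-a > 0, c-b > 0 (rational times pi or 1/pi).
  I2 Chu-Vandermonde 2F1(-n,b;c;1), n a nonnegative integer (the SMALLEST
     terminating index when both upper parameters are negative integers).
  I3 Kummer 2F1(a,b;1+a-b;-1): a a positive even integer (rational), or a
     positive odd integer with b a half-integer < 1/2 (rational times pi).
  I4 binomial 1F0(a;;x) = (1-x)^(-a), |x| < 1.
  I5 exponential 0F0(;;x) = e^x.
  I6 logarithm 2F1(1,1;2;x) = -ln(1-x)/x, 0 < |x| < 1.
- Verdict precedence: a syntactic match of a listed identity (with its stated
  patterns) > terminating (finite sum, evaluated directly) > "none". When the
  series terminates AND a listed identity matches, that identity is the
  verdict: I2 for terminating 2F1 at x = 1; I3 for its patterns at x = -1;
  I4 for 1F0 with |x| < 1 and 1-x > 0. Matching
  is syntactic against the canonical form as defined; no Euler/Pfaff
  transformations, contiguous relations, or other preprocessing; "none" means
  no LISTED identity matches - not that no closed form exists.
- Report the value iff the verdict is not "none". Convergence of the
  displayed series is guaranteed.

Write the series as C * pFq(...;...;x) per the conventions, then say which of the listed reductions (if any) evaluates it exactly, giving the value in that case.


Canonical form: C = -7/6 times 2F1 with upper {4/5, 9/4}, lower {1/4}, x = -1/3. Verdict: none. No listed pattern accepts 2F1(4/5, 9/4; 1/4; -1/3).

First insight: t_0 = -7/6 here, and the constant factors (prefactor -7/6) combine into one prefactor.
Ratio: r(k) = (-1/3) * (k+4/5) (k+9/4) / [(k+1/4) (k+1)] - rational; roots negated = parameters, x = (-1/3), C = -7/6.


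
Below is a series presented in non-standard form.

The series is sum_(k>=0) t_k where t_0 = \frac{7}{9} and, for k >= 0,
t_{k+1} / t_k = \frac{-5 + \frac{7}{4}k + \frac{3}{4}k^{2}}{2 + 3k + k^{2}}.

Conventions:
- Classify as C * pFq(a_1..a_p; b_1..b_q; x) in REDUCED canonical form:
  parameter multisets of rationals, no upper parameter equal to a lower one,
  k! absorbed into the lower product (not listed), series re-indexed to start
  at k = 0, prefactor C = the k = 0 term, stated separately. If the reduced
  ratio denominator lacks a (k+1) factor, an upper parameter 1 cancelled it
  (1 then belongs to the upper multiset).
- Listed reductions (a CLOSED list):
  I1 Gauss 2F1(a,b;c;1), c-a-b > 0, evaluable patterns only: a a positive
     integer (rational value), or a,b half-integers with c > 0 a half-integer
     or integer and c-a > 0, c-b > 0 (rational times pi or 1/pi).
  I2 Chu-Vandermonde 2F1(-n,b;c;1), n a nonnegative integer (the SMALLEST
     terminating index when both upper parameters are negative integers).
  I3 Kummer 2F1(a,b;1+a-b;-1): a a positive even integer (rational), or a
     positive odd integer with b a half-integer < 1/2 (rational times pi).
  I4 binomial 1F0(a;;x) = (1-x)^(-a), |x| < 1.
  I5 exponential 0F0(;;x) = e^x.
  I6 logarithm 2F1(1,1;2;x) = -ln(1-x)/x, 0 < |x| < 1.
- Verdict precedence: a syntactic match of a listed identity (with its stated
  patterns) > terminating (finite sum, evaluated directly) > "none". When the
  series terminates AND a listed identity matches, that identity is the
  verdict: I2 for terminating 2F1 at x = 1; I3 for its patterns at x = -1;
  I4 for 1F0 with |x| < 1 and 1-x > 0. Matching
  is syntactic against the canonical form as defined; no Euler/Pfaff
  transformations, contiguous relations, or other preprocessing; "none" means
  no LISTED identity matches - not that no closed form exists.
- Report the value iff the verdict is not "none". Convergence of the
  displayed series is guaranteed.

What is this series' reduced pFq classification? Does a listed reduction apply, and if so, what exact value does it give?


Structural cue: with t_0 = \frac{7}{9}, roots of the ratio polynomials (C = 7/9) are the negated parameters.
Ratio: r(k) = \frac{3}{4} * (k-\frac{5}{3}) (k+4) / [(k+2) (k+1)] - rational; roots negated = parameters, x = \frac{3}{4}, C = \frac{7}{9}.

Canonical form: C = \frac{7}{9} times 2F1 with upper {-\frac{5}{3}, 4}, lower {2}, x = \frac{3}{4}. Verdict: no listed reduction: x = \frac{3}{4} and upper {-\frac{5}{3}, 4} fail every I1-I6 pattern.


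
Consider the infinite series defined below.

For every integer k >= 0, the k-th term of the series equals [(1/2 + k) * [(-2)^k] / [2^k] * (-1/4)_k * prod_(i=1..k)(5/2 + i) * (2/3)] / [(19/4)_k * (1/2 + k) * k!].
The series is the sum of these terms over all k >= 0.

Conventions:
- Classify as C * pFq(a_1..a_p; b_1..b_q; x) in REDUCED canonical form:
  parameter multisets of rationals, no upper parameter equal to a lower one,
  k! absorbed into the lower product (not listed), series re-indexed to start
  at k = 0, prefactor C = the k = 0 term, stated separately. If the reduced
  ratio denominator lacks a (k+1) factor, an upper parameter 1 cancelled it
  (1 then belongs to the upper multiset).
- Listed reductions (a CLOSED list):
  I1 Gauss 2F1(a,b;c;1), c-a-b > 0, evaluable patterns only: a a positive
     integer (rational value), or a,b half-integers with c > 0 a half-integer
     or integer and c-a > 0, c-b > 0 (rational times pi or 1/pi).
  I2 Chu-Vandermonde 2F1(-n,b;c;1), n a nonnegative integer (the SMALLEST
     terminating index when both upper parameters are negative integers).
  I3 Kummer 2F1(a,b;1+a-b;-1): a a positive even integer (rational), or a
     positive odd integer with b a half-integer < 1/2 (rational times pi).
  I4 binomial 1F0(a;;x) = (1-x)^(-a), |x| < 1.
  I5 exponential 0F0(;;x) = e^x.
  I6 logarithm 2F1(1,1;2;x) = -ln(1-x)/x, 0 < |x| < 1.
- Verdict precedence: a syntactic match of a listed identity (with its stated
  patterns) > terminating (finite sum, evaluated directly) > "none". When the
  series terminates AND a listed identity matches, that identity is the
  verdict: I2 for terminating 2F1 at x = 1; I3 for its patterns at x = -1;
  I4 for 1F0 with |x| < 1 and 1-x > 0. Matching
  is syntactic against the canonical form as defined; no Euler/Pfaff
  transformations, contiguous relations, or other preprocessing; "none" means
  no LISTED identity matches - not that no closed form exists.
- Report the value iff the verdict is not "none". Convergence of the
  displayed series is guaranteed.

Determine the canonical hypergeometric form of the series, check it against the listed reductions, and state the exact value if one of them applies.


Structural cue: with t_0 = 2/3, the two k-th powers (prefactor 2/3) combine into one argument.
Ratio: r(k) = (-1) * (k-1/4) (k+7/2) / [(k+19/4) (k+1)] - poly over poly, x = (-1) from leading terms; C = 2/3 at k = 0.

Canonical form: C = 2/3 times 2F1 with upper {-1/4, 7/2}, lower {19/4}, x = -1. Verdict: none (x = -1): each listed identity misses the multisets {-1/4, 7/2} ; {19/4}.
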